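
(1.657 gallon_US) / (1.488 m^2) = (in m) 0.004215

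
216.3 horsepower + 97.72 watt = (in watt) 1.614e+05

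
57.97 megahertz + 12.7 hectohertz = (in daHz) 5.797e+06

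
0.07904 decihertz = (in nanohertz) 7.904e+06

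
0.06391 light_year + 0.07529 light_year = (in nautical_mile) 7.111e+11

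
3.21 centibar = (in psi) 0.4656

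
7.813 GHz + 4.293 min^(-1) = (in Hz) 7.813e+09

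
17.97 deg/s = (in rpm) 2.995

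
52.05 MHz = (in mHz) 5.205e+10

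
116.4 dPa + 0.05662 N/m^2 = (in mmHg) 0.08773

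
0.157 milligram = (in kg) 1.57e-07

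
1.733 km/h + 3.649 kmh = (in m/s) 1.495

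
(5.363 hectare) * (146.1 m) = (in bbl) 4.928e+07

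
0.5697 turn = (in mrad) 3580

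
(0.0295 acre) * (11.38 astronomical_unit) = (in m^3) 2.032e+14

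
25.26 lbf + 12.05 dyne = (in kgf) 11.46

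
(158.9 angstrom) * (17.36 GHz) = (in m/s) 275.9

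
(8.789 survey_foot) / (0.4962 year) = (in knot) 3.328e-07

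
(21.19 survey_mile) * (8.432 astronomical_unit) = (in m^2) 4.302e+16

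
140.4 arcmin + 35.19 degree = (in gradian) 41.7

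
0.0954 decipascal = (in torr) 7.156e-05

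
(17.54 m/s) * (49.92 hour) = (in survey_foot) 1.034e+07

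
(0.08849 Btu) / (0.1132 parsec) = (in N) 2.673e-14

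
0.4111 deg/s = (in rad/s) 0.007175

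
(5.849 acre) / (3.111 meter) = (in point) 2.157e+07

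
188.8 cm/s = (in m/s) 1.888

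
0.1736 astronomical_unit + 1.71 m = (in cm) 2.597e+12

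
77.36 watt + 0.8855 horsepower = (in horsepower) 0.9892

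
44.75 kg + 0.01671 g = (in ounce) 1579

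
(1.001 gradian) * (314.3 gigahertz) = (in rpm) 4.719e+10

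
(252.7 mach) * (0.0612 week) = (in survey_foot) 1.045e+10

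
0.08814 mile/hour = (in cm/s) 3.94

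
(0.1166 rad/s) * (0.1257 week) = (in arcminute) 3.047e+07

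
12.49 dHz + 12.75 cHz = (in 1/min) 82.59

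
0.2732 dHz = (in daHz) 0.002732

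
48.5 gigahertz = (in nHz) 4.85e+19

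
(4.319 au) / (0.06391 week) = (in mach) 4.909e+04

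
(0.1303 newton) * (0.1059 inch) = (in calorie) 8.377e-05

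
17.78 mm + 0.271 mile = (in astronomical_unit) 2.915e-09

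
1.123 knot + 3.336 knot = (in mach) 0.006737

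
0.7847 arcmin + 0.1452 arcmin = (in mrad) 0.2705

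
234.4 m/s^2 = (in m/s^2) 234.4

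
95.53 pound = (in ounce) 1528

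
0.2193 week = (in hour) 36.84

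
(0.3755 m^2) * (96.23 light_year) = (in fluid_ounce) 1.156e+22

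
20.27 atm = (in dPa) 2.054e+07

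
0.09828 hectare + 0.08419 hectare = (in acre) 0.4509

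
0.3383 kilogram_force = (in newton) 3.318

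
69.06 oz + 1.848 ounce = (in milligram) 2.01e+06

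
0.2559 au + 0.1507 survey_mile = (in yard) 4.187e+10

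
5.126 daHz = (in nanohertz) 5.126e+10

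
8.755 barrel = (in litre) 1392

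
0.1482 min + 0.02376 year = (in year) 0.02376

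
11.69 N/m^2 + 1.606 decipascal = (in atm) 0.000117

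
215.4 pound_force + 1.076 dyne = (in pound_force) 215.4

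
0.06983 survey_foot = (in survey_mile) 1.323e-05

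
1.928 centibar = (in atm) 0.01903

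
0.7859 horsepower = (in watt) 586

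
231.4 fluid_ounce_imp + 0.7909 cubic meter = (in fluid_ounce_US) 2.697e+04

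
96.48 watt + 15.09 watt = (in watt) 111.6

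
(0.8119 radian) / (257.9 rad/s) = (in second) 0.003148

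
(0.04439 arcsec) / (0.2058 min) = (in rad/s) 1.743e-08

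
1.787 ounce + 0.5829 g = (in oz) 1.808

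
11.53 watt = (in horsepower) 0.01546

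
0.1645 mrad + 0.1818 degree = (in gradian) 0.2125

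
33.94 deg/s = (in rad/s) 0.5924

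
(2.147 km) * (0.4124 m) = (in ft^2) 9531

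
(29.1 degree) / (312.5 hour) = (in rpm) 4.311e-06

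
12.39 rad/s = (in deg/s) 709.9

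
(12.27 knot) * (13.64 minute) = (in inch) 2.034e+05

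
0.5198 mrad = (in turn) 8.273e-05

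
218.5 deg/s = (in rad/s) 3.814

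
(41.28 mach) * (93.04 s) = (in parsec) 4.238e-11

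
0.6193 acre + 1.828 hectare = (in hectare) 2.079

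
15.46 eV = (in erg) 2.477e-11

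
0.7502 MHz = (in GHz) 0.0007502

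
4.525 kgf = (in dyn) 4.438e+06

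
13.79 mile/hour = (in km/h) 22.19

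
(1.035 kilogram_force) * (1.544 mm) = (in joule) 0.01567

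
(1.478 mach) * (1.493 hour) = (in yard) 2.958e+06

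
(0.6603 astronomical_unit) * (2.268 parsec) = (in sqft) 7.441e+28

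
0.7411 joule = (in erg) 7.411e+06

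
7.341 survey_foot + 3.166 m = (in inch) 212.7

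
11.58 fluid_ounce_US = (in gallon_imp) 0.07533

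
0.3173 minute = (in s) 19.04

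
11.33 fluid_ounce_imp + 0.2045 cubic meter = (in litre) 204.8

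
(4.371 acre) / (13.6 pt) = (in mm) 3.687e+09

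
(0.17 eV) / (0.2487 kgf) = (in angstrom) 1.117e-10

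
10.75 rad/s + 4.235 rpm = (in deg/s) 641.3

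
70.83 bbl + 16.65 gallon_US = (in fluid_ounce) 3.829e+05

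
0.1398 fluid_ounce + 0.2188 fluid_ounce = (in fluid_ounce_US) 0.3586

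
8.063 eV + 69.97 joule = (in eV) 4.367e+20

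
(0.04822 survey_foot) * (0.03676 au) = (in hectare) 8082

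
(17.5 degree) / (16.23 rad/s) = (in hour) 5.228e-06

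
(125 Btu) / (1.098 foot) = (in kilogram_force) 4.018e+04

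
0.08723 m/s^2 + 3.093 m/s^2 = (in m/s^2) 3.18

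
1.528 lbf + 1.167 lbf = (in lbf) 2.695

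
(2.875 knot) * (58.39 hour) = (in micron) 3.109e+11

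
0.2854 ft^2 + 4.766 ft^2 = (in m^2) 0.4693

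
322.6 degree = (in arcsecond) 1.161e+06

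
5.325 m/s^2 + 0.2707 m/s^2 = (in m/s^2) 5.596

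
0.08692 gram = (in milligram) 86.92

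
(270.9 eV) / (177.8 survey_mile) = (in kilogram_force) 1.547e-23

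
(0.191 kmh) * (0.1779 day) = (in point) 2.312e+06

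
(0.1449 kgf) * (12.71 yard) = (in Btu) 0.01565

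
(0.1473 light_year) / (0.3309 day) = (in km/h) 1.755e+11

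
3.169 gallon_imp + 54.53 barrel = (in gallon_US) 2294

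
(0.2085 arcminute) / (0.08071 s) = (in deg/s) 0.04306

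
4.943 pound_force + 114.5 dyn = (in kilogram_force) 2.242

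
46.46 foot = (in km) 0.01416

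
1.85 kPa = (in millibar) 18.5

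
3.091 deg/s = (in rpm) 0.5152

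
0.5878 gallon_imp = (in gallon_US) 0.7059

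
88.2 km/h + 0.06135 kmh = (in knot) 47.66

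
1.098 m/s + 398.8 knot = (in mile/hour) 461.4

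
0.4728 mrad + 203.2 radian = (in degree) 1.164e+04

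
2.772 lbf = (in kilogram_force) 1.257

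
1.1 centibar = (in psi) 0.1595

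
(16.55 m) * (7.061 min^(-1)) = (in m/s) 1.948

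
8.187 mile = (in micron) 1.318e+10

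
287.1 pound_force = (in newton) 1277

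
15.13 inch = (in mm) 384.3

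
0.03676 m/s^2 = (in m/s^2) 0.03676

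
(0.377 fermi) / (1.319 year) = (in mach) 2.662e-26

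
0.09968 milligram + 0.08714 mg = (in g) 0.0001868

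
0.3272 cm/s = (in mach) 9.609e-06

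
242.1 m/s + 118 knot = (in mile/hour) 677.4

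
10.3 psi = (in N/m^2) 7.102e+04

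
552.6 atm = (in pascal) 5.599e+07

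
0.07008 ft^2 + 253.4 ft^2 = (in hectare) 0.002355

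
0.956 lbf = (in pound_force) 0.956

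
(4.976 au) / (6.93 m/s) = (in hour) 2.984e+07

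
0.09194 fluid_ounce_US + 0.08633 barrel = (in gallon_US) 3.627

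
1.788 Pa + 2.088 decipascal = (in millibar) 0.01997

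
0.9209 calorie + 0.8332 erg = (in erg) 3.853e+07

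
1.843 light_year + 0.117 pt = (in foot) 5.721e+16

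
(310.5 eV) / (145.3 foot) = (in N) 1.123e-18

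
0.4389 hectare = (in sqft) 4.724e+04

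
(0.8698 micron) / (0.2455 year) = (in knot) 2.184e-13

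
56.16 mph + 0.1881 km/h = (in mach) 0.07389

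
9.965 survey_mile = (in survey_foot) 5.262e+04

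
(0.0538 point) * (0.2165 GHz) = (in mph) 9192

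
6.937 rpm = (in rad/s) 0.7264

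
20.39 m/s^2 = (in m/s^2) 20.39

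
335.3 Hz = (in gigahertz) 3.353e-07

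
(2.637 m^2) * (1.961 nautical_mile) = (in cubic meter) 9577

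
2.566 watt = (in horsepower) 0.003441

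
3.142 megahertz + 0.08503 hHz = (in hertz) 3.142e+06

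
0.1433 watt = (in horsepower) 0.0001922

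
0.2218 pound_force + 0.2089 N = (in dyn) 1.196e+05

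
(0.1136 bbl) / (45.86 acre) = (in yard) 1.064e-07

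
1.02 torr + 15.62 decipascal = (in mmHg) 1.032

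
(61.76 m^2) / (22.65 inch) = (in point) 3.043e+05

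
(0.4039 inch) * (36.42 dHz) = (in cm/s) 3.736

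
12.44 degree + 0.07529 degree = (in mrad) 218.4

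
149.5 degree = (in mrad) 2609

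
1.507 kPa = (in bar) 0.01507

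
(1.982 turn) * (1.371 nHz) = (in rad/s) 1.707e-08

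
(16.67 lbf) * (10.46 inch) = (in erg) 1.97e+08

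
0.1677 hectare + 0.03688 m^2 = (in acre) 0.4144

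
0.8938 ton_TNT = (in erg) 3.74e+16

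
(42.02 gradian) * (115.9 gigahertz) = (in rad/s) 7.65e+10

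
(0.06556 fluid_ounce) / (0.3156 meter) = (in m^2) 6.143e-06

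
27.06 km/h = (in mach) 0.02208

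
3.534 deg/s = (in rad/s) 0.06168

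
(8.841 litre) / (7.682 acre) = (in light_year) 3.006e-23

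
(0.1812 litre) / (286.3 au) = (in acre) 1.045e-21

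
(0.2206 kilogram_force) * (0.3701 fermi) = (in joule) 8.007e-16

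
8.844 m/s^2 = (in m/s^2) 8.844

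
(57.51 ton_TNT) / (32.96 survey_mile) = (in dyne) 4.536e+11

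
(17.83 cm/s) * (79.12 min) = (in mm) 8.464e+05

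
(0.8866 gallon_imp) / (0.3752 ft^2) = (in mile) 7.185e-05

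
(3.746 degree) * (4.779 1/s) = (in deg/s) 17.9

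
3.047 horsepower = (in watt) 2272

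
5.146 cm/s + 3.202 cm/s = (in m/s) 0.08348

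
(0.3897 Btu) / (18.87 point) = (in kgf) 6298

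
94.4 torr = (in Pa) 1.259e+04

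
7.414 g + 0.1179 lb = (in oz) 2.148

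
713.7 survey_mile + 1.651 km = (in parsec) 3.728e-11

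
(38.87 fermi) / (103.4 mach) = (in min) 1.84e-20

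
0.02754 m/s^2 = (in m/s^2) 0.02754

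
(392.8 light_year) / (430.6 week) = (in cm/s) 1.427e+12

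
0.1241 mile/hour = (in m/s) 0.05548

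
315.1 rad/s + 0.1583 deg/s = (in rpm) 3009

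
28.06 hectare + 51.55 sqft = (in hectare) 28.06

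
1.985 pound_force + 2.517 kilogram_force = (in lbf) 7.534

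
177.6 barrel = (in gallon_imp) 6211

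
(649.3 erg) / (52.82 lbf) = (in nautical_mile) 1.492e-10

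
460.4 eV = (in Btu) 6.991e-20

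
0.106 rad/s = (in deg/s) 6.073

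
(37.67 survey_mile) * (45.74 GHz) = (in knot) 5.39e+15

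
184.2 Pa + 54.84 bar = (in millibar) 5.484e+04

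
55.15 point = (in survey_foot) 0.06383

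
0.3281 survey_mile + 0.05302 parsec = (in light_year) 0.1729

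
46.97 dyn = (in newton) 0.0004697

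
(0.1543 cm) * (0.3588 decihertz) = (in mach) 1.626e-07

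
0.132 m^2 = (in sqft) 1.421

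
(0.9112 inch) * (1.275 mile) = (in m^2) 47.49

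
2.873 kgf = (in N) 28.17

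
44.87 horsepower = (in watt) 3.346e+04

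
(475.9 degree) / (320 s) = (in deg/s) 1.487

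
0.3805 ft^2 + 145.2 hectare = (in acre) 358.8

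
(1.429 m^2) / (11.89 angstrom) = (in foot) 3.943e+09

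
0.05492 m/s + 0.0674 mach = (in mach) 0.06756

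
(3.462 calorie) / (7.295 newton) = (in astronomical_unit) 1.327e-11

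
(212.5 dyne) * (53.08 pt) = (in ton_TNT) 9.51e-15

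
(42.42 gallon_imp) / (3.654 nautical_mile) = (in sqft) 0.0003067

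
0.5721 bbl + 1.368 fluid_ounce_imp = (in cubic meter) 0.091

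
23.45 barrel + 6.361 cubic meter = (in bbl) 63.46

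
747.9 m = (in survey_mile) 0.4647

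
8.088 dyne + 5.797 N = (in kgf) 0.5911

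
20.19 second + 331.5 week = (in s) 2.005e+08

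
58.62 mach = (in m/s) 1.996e+04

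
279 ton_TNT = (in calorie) 2.79e+11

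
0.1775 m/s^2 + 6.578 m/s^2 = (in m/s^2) 6.756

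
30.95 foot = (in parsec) 3.057e-16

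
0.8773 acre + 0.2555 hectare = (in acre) 1.509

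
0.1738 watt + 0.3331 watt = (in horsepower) 0.0006798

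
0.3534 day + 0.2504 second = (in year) 0.0009682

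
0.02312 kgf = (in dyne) 2.267e+04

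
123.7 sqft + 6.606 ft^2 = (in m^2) 12.11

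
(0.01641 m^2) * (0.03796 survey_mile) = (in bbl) 6.306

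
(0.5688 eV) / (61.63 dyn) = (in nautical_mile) 7.984e-20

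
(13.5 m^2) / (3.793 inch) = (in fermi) 1.401e+17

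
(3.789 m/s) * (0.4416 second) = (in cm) 167.3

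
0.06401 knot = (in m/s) 0.03293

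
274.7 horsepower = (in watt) 2.048e+05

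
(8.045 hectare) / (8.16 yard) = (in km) 10.78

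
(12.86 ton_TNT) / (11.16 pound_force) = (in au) 0.007245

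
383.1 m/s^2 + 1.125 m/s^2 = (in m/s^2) 384.2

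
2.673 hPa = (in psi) 0.03877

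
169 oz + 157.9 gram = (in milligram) 4.949e+06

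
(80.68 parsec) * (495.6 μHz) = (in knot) 2.398e+15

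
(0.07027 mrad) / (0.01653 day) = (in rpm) 4.698e-07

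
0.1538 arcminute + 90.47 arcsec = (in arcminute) 1.662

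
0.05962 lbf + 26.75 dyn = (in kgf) 0.02707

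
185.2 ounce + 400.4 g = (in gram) 5651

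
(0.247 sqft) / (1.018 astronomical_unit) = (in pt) 4.271e-10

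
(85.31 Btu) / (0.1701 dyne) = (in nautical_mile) 2.857e+07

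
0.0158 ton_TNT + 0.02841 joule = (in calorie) 1.58e+07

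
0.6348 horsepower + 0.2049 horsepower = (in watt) 626.2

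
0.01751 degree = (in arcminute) 1.051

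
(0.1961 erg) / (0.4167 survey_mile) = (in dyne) 2.924e-06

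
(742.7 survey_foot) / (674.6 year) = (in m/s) 1.064e-08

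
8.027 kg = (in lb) 17.7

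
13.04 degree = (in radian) 0.2276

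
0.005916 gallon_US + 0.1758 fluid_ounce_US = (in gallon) 0.007289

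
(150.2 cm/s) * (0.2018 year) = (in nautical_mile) 5161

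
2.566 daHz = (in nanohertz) 2.566e+10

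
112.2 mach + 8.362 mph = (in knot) 7.427e+04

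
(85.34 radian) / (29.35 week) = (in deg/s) 0.0002755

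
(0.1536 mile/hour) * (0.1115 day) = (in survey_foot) 2170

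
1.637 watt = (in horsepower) 0.002195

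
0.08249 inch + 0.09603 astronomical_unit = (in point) 4.072e+13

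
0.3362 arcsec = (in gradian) 0.0001038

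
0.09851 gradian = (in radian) 0.001547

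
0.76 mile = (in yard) 1338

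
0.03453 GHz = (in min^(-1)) 2.072e+09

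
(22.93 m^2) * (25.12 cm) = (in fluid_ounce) 1.948e+05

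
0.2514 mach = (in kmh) 308.2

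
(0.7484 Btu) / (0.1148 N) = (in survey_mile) 4.274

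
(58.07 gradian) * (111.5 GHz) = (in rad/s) 1.017e+11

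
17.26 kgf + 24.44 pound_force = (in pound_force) 62.49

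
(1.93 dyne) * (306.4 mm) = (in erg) 59.14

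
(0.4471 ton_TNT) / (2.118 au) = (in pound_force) 0.001327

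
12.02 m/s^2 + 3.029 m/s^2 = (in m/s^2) 15.05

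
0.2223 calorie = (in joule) 0.9301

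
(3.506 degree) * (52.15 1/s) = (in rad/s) 3.191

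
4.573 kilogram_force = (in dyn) 4.485e+06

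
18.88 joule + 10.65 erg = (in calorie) 4.512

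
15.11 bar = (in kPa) 1511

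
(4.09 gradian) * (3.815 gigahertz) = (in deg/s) 1.404e+10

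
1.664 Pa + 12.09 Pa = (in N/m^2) 13.75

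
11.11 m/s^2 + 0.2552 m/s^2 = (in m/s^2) 11.37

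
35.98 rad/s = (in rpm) 343.6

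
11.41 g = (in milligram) 1.141e+04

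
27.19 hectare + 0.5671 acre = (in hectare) 27.42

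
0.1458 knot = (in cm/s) 7.501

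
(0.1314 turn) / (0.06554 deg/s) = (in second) 721.8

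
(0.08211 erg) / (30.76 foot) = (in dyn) 8.758e-05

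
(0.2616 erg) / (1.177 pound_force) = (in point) 1.416e-05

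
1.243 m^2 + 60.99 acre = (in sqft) 2.657e+06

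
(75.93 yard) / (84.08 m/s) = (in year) 2.618e-08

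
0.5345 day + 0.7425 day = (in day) 1.277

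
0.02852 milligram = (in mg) 0.02852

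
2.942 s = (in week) 4.864e-06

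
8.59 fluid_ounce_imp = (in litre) 0.2441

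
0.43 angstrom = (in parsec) 1.394e-27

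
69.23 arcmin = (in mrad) 20.14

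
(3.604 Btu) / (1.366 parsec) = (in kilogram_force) 9.199e-15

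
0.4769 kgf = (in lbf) 1.051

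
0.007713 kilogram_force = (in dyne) 7564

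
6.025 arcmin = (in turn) 0.0002789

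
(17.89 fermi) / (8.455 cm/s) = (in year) 6.709e-21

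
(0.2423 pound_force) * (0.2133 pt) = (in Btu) 7.687e-08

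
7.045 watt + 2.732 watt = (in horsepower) 0.01311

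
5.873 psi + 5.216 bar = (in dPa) 5.621e+06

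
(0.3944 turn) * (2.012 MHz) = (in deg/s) 2.857e+08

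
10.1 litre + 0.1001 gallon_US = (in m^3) 0.01048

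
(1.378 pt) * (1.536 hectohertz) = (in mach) 0.0002193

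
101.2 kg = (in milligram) 1.012e+08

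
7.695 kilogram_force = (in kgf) 7.695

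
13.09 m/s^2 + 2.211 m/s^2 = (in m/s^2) 15.3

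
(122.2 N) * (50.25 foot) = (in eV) 1.168e+22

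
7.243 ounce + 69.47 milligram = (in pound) 0.4528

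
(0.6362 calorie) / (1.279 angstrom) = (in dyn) 2.081e+15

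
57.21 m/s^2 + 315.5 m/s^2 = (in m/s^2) 372.7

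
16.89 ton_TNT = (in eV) 4.411e+29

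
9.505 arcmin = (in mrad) 2.765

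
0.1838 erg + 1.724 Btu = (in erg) 1.819e+10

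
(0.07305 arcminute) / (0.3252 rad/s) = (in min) 1.089e-06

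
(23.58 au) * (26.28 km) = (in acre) 2.291e+13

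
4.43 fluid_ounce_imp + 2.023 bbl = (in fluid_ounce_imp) 1.132e+04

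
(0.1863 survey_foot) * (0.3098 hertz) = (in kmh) 0.06333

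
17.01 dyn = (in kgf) 1.735e-05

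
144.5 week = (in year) 2.771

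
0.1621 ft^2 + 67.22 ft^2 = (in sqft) 67.38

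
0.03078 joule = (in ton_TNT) 7.357e-12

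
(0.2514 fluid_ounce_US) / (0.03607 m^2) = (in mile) 1.281e-07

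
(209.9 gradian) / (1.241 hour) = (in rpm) 0.007047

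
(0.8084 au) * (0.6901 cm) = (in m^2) 8.346e+08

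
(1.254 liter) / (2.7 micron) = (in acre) 0.1148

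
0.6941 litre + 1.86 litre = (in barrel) 0.01606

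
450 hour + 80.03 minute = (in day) 18.81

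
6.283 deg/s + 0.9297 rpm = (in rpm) 1.977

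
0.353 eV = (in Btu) 5.361e-23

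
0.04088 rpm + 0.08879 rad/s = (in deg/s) 5.333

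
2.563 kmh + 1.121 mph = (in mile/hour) 2.714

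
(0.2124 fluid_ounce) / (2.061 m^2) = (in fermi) 3.048e+09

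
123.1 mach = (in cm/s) 4.192e+06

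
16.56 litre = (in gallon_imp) 3.643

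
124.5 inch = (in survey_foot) 10.37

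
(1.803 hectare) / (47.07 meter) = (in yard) 418.9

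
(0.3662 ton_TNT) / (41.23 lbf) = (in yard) 9.136e+06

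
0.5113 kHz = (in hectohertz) 5.113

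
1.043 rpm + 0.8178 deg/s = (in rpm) 1.179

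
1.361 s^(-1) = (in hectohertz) 0.01361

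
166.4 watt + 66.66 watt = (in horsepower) 0.3125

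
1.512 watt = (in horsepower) 0.002028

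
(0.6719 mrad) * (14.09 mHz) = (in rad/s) 9.467e-06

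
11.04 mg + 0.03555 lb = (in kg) 0.01614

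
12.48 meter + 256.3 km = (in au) 1.713e-06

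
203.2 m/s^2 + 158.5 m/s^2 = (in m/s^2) 361.7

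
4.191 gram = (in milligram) 4191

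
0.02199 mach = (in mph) 16.75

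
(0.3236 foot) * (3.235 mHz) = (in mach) 9.371e-07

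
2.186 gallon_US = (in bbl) 0.05205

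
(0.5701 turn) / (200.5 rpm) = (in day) 1.975e-06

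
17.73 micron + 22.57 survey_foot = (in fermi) 6.879e+15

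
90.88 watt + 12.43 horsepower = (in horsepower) 12.55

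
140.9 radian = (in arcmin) 4.844e+05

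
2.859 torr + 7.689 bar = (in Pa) 7.693e+05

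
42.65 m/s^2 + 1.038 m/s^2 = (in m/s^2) 43.69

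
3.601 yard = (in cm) 329.3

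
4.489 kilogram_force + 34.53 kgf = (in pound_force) 86.02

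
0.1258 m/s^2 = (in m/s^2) 0.1258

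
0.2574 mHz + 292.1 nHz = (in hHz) 2.577e-06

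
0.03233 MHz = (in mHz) 3.233e+07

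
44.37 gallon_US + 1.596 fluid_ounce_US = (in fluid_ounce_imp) 5913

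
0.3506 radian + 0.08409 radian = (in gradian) 27.67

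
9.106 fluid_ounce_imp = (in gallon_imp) 0.05691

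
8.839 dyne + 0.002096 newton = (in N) 0.002184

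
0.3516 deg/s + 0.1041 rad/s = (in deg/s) 6.316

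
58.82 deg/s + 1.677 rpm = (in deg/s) 68.88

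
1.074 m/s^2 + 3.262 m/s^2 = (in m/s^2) 4.336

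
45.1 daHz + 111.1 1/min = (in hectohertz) 4.529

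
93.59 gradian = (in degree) 84.23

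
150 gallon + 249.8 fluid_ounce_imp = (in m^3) 0.5749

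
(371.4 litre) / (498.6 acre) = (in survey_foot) 6.039e-07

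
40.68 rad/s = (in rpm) 388.5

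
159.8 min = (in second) 9588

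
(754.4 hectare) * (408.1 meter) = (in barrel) 1.936e+10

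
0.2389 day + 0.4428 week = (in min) 4807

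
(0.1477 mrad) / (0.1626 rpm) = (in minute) 0.0001446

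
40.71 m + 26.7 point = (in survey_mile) 0.0253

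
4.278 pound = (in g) 1940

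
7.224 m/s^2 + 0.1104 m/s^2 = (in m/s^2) 7.334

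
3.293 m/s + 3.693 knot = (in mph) 11.62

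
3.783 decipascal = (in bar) 3.783e-06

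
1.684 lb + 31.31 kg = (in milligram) 3.207e+07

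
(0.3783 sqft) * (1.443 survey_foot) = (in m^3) 0.01546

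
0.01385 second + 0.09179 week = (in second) 5.551e+04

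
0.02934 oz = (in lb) 0.001834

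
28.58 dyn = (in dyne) 28.58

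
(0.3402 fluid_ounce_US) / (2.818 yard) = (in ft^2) 4.203e-05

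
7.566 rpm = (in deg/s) 45.4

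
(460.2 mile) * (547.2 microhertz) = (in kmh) 1459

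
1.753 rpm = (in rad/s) 0.1836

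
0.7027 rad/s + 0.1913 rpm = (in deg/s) 41.41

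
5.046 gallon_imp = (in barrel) 0.1443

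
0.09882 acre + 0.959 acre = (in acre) 1.058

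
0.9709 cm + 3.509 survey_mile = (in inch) 2.223e+05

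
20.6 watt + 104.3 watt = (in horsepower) 0.1675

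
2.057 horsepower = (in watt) 1534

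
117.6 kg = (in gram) 1.176e+05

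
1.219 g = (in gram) 1.219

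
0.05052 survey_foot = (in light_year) 1.628e-18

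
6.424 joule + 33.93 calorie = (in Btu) 0.1406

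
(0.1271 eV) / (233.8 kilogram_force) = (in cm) 8.882e-22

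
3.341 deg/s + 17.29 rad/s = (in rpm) 165.7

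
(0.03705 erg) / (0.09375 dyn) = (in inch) 0.1556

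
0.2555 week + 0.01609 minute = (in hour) 42.92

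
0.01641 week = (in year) 0.0003147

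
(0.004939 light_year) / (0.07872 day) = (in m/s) 6.87e+09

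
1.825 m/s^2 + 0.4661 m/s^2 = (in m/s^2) 2.291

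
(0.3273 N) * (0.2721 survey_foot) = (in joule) 0.02715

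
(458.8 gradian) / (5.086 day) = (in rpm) 0.0001566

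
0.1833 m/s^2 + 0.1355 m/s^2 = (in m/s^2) 0.3188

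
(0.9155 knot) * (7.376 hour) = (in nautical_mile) 6.753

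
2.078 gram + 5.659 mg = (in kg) 0.002084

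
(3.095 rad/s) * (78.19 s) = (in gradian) 1.541e+04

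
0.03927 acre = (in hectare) 0.01589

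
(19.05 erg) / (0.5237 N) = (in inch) 0.0001432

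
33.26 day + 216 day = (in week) 35.61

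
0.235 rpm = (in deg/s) 1.41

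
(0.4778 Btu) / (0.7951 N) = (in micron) 6.34e+08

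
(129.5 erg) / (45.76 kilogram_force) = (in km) 2.886e-11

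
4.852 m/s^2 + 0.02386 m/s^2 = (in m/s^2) 4.876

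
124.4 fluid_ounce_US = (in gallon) 0.9719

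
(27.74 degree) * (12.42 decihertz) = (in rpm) 5.742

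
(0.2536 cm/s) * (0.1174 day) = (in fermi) 2.572e+16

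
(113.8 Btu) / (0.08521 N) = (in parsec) 4.566e-11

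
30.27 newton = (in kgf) 3.087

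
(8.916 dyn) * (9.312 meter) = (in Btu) 7.869e-07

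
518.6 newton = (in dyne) 5.186e+07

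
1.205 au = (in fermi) 1.803e+26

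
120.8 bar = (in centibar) 1.208e+04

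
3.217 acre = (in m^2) 1.302e+04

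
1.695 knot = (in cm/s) 87.2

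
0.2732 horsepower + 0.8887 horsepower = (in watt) 866.4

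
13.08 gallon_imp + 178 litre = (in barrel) 1.494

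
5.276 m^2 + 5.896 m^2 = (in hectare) 0.001117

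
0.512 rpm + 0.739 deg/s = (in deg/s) 3.811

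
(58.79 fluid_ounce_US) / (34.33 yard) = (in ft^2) 0.0005962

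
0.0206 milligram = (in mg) 0.0206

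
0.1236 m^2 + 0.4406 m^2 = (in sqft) 6.073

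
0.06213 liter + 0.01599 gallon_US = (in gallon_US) 0.0324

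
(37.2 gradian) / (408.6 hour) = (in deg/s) 2.276e-05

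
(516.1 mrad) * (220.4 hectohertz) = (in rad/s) 1.137e+04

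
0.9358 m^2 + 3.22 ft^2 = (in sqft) 13.29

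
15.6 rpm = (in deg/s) 93.6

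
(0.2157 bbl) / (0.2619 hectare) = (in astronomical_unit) 8.753e-17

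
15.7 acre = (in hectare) 6.354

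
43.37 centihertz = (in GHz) 4.337e-10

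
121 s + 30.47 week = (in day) 213.3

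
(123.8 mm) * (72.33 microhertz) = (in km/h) 3.224e-05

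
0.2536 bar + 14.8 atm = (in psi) 221.2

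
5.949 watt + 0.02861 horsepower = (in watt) 27.28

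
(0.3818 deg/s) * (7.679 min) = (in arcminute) 1.055e+04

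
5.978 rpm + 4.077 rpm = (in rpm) 10.05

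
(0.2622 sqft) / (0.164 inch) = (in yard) 6.395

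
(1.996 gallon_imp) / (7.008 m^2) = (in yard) 0.001416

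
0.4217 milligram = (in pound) 9.297e-07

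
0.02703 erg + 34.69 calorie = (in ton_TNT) 3.469e-08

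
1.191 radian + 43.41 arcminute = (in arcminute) 4138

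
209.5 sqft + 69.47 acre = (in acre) 69.47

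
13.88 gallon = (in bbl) 0.3305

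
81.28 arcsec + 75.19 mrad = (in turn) 0.01203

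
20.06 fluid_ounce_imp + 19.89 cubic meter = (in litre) 1.989e+04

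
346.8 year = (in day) 1.266e+05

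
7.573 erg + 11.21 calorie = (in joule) 46.9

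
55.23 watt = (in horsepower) 0.07406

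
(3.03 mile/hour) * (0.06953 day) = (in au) 5.439e-08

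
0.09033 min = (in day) 6.273e-05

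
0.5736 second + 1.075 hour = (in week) 0.0064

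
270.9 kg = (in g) 2.709e+05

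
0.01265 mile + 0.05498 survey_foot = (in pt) 5.776e+04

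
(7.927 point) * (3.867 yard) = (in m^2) 0.009888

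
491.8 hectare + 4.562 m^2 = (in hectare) 491.8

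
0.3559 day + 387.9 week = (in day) 2716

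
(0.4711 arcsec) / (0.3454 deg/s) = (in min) 6.314e-06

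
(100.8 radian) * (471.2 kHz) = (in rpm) 4.536e+08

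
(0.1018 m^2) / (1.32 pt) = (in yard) 239.1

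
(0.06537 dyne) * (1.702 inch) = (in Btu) 2.679e-11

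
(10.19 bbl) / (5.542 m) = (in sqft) 3.147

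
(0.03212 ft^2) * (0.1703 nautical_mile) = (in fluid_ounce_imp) 3.312e+04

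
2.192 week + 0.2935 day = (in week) 2.234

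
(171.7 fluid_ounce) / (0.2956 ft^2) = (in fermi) 1.849e+14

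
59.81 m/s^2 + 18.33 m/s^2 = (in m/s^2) 78.14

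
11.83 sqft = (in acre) 0.0002716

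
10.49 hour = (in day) 0.4371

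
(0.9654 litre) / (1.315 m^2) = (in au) 4.907e-15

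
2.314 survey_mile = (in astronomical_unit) 2.489e-08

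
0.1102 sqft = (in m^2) 0.01024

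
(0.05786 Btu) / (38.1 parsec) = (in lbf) 1.167e-17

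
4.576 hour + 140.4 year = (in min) 7.379e+07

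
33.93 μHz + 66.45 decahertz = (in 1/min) 3.987e+04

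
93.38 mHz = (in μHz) 9.338e+04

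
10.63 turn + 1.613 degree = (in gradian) 4254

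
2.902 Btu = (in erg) 3.062e+10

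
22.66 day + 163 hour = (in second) 2.545e+06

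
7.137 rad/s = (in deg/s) 408.9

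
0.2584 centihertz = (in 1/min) 0.155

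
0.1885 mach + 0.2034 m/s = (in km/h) 231.8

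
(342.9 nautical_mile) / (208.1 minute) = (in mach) 0.1494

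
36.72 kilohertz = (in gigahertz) 3.672e-05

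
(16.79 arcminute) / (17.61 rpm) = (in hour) 7.357e-07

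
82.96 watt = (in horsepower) 0.1113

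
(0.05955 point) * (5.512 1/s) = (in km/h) 0.0004169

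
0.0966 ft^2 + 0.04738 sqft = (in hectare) 1.338e-06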